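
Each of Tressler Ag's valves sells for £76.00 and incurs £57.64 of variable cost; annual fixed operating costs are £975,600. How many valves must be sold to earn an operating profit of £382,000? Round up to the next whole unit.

73,944 valves

Each unit contributes £76.00 − £57.64 = £18.36.
Units = (FC + target) / CM = (£975,600 + £382,000) / £18.36 = 73,943.36, so 73,944 valves.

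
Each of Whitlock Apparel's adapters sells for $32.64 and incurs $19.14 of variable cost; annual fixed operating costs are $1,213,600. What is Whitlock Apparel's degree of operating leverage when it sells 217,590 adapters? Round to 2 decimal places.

1.70

Contribution at this volume is 217,590 × $13.50 = $2,937,465.00.
EBIT = $2,937,465.00 − $1,213,600 = $1,723,865.00.
Degree of operating leverage = $2,937,465.00 / $1,723,865.00 = 1.7040.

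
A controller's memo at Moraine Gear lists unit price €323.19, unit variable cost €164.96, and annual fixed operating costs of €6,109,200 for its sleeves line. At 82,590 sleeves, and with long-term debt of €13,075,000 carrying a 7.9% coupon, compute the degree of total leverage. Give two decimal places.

2.21

Contribution at this volume is 82,590 × €158.23 = €13,068,215.70.
Subtracting fixed costs: EBIT = €13,068,215.70 − €6,109,200 = €6,959,015.70. Interest = €1,032,925.00.
DOL = €13,068,215.70 ÷ €6,959,015.70 = 1.8779; DFL = €6,959,015.70 ÷ €5,926,090.70 = 1.1743.
DCL = DOL × DFL = 1.8779 × 1.1743 = 2.2052.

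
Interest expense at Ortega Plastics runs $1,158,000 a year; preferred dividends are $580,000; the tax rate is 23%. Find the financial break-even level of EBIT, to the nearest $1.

Preferred dividends are paid after tax, so their pre-tax equivalent is $580,000 ÷ (1 − 0.23) = $753,246.75.
EPS = 0 when EBIT covers interest plus the pre-tax preferred burden: $1,158,000 + $753,246.75 = $1,911,246.75.

$1,911,247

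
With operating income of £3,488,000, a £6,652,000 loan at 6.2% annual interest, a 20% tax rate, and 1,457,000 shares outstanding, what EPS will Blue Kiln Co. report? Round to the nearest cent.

£1.69

Interest = £412,424.00, so EBT = £3,488,000 − £412,424.00 = £3,075,576.00.
After tax at 20%: net income = £3,075,576.00 × 0.80 = £2,460,460.80.
EPS = £2,460,460.80 ÷ 1,457,000 = £1.69.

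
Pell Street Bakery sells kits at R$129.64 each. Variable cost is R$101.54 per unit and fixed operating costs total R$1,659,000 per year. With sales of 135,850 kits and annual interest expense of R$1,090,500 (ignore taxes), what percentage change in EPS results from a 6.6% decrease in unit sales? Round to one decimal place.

At 135,850 units, contribution = 135,850 × R$28.10 = R$3,817,385.00.
EBIT = R$3,817,385.00 − R$1,659,000 = R$2,158,385.00.
Interest = R$1,090,500.00, so EBIT − I = R$1,067,885.00.
DCL = total CM / (EBIT − I) = R$3,817,385.00 / R$1,067,885.00 = 3.5747.
%ΔEPS = DCL × %ΔSales = 3.5747 × -6.6% = -23.6%.

-23.6%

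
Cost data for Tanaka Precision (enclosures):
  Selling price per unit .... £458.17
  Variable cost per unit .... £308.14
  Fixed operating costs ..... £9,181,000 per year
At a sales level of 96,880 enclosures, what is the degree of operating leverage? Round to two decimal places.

2.71

At 96,880 units, contribution = 96,880 × £150.03 = £14,534,906.40.
Operating income = contribution − fixed costs = £14,534,906.40 − £9,181,000 = £5,353,906.40.
DOL = contribution ÷ EBIT = £14,534,906.40 ÷ £5,353,906.40 = 2.7148.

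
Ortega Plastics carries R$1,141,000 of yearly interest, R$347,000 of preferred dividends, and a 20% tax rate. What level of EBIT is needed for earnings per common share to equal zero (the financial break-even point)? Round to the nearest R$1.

R$1,574,750

Preferred dividends are paid after tax, so their pre-tax equivalent is R$347,000 ÷ (1 − 0.20) = R$433,750.00.
Financial break-even EBIT = interest + D_p ÷ (1 − t) = R$1,141,000 + R$433,750.00 = R$1,574,750.00.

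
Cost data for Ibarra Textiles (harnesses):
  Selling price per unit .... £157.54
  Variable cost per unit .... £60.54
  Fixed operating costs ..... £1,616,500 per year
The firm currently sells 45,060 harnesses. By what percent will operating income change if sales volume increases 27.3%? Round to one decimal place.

Contribution at this volume is 45,060 × £97.00 = £4,370,820.00.
Operating income = contribution − fixed costs = £4,370,820.00 − £1,616,500 = £2,754,320.00.
So DOL = total CM / EBIT = £4,370,820.00 / £2,754,320.00 = 1.5869.
%ΔEBIT = DOL × %ΔSales = 1.5869 × +27.3% = +43.3%.

+43.3%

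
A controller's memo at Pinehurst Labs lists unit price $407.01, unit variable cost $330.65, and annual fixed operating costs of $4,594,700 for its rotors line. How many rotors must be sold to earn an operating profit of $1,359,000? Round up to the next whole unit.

Contribution margin per unit = $407.01 − $330.65 = $76.36.
Need Q such that Q × $76.36 − $4,594,700 = $1,359,000, i.e. Q = $5,953,700 / $76.36 = 77,968.83 → 77,969.

77,969 rotors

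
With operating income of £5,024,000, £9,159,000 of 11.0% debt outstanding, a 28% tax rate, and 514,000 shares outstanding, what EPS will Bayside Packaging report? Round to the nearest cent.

Interest = £1,007,490.00, so EBT = £5,024,000 − £1,007,490.00 = £4,016,510.00.
Net income = £4,016,510.00 × (1 − 0.28) = £2,891,887.20.
EPS = £2,891,887.20 ÷ 514,000 = £5.63.

£5.63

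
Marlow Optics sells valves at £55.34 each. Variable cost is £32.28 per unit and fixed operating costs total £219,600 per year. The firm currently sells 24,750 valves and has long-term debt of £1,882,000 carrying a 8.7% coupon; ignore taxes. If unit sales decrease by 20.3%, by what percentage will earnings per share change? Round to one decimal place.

Total contribution margin = 24,750 × £23.06 = £570,735.00.
Subtracting fixed costs: EBIT = £570,735.00 − £219,600 = £351,135.00.
After interest of £163,734.00, pre-tax earnings = £187,401.00.
DCL = total CM / (EBIT − I) = £570,735.00 / £187,401.00 = 3.0455.
EPS therefore changes by 3.0455 × (-20.3%) = -61.8%.

-61.8%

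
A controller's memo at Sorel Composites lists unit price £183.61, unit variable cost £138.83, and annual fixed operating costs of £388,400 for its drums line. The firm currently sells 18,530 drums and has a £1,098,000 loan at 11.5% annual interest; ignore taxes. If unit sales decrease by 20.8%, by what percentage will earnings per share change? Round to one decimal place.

-54.8%

At 18,530 units, contribution = 18,530 × £44.78 = £829,773.40.
Operating income = contribution − fixed costs = £829,773.40 − £388,400 = £441,373.40.
Interest = £126,270.00, so EBIT − I = £315,103.40.
DCL = total CM / (EBIT − I) = £829,773.40 / £315,103.40 = 2.6333.
%ΔEPS = DCL × %ΔSales = 2.6333 × -20.8% = -54.8%.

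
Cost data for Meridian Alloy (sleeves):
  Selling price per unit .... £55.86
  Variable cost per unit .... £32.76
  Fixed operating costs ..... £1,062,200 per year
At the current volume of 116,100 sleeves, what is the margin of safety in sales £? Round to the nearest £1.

£3,916,753

Each unit contributes £55.86 − £32.76 = £23.10. Break-even units = £1,062,200 ÷ £23.10 = 45,982.68; break-even revenue = 45,982.68 × £55.86 = £2,568,592.73.
Current sales = 116,100 × £55.86 = £6,485,346.00.
Margin of safety = £6,485,346.00 − £2,568,592.73 = £3,916,753.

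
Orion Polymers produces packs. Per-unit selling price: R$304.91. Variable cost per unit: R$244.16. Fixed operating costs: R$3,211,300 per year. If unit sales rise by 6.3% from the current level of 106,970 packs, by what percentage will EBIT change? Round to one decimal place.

+12.5%

At 106,970 units, contribution = 106,970 × R$60.75 = R$6,498,427.50.
Operating income = contribution − fixed costs = R$6,498,427.50 − R$3,211,300 = R$3,287,127.50.
DOL = contribution ÷ EBIT = R$6,498,427.50 ÷ R$3,287,127.50 = 1.9769.
Operating income changes by 1.9769 × +6.3% = +12.5%.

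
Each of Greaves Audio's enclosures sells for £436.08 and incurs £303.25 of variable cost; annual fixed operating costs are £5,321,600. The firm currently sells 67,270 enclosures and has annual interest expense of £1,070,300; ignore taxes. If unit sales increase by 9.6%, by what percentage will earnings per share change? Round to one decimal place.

+33.7%

Contribution at this volume is 67,270 × £132.83 = £8,935,474.10.
EBIT = £8,935,474.10 − £5,321,600 = £3,613,874.10.
Interest = £1,070,300.00, so EBIT − I = £2,543,574.10.
Degree of combined leverage = contribution ÷ (EBIT − I) = £8,935,474.10 ÷ £2,543,574.10 = 3.5130.
EPS therefore changes by 3.5130 × (+9.6%) = +33.7%.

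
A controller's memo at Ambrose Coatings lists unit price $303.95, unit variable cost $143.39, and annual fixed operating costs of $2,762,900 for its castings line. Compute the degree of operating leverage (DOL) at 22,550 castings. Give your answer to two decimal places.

Total contribution margin = 22,550 × $160.56 = $3,620,628.00.
Operating income = contribution − fixed costs = $3,620,628.00 − $2,762,900 = $857,728.00.
So DOL = total CM / EBIT = $3,620,628.00 / $857,728.00 = 4.2212.

4.22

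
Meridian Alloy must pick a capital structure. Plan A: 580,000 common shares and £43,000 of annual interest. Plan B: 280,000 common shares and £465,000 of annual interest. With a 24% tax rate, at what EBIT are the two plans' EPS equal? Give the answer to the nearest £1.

£858,867

At indifference, (EBIT − 43,000)(1 − t)/580,000 = (EBIT − 465,000)(1 − t)/280,000.
The (1 − t) factor cancels: (EBIT − 43,000) × 280,000 = (EBIT − 465,000) × 580,000.
EBIT × (580,000 − 280,000) = 465,000 × 580,000 − 43,000 × 280,000 = 257,660,000,000, so EBIT = 257,660,000,000 ÷ 300,000 = 858,866.67.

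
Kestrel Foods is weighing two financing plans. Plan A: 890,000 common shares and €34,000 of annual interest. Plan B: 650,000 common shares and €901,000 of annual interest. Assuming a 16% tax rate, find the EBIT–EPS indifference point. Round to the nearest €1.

At indifference, (EBIT − 34,000)(1 − t)/890,000 = (EBIT − 901,000)(1 − t)/650,000.
Cancelling (1 − t) and cross-multiplying: 650,000·(EBIT − 34,000) = 890,000·(EBIT − 901,000).
EBIT × (890,000 − 650,000) = 901,000 × 890,000 − 34,000 × 650,000 = 779,790,000,000, so EBIT = 779,790,000,000 ÷ 240,000 = 3,249,125.00.

€3,249,125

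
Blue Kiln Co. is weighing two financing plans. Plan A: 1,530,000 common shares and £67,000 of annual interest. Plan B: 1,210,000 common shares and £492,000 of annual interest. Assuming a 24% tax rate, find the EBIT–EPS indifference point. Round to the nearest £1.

£2,099,031

At indifference, (EBIT − 67,000)(1 − t)/1,530,000 = (EBIT − 492,000)(1 − t)/1,210,000.
The (1 − t) factor cancels: (EBIT − 67,000) × 1,210,000 = (EBIT − 492,000) × 1,530,000.
Solving, EBIT = (492,000·1,530,000 − 67,000·1,210,000) / (1,530,000 − 1,210,000) = 671,690,000,000 / 320,000 = 2,099,031.25.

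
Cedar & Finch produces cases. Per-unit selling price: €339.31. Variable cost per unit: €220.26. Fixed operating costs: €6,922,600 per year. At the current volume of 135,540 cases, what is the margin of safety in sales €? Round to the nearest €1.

Unit CM = price − variable cost = €339.31 − €220.26 = €119.05. Break-even units = €6,922,600 ÷ €119.05 = 58,148.68; break-even revenue = 58,148.68 × €339.31 = €19,730,427.60.
Current sales = 135,540 × €339.31 = €45,990,077.40.
Margin of safety = €45,990,077.40 − €19,730,427.60 = €26,259,650.

€26,259,650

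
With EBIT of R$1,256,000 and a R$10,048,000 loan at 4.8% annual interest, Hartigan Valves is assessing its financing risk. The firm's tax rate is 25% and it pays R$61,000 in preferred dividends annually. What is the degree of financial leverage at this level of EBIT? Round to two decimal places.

1.81

Annual interest charges come to R$482,304.00.
Pre-tax preferred-dividend burden = R$61,000 ÷ (1 − 0.25) = R$81,333.33.
DFL = EBIT ÷ [EBIT − I − D_p/(1−t)] = R$1,256,000 ÷ [R$1,256,000 − R$482,304.00 − R$81,333.33] = R$1,256,000 ÷ R$692,362.67 = 1.8141.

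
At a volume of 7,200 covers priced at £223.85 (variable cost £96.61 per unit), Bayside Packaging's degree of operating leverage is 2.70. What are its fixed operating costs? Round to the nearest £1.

£576,821

Total contribution margin = 7,200 × £127.24 = £916,128.00.
DOL = contribution / EBIT, so EBIT = £916,128.00 / 2.70 = £339,306.67.
And FC = contribution − EBIT = £916,128.00 − £339,306.67 = £576,821.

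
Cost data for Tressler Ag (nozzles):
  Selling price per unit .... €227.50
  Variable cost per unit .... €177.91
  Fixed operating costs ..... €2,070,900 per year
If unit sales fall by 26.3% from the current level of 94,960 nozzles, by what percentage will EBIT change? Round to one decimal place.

Contribution at this volume is 94,960 × €49.59 = €4,709,066.40.
Operating income = contribution − fixed costs = €4,709,066.40 − €2,070,900 = €2,638,166.40.
DOL = contribution ÷ EBIT = €4,709,066.40 ÷ €2,638,166.40 = 1.7850.
Operating income changes by 1.7850 × -26.3% = -46.9%.

-46.9%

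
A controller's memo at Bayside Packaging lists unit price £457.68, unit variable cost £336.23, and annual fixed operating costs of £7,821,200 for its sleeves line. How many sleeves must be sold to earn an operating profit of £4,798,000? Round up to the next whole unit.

Unit CM = price − variable cost = £457.68 − £336.23 = £121.45.
Required volume = (fixed costs + target profit) ÷ CM = (£7,821,200 + £4,798,000) ÷ £121.45 = 103,904.49, so 103,905 sleeves.

103,905 sleeves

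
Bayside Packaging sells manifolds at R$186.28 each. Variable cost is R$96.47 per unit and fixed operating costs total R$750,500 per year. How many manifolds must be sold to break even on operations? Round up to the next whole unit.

8,357 manifolds

Contribution margin per unit = R$186.28 − R$96.47 = R$89.81.
Break-even volume = fixed costs ÷ CM per unit = R$750,500 ÷ R$89.81 = 8,356.53, so 8,357 manifolds.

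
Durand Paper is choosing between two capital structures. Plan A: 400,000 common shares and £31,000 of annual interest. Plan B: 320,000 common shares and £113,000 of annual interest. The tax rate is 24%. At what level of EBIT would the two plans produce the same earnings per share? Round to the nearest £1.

£441,000

Set EPS_A = EPS_B: (EBIT − £31,000)(1 − 0.24) ÷ 400,000 = (EBIT − £113,000)(1 − 0.24) ÷ 320,000.
Cancelling (1 − t) and cross-multiplying: 320,000·(EBIT − 31,000) = 400,000·(EBIT − 113,000).
Solving, EBIT = (113,000·400,000 − 31,000·320,000) / (400,000 − 320,000) = 35,280,000,000 / 80,000 = 441,000.00.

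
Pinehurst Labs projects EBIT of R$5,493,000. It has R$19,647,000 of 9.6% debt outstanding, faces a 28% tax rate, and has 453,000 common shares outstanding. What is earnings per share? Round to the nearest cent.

R$5.73

Interest = R$1,886,112.00, so EBT = R$5,493,000 − R$1,886,112.00 = R$3,606,888.00.
Net income = R$3,606,888.00 × (1 − 0.28) = R$2,596,959.36.
EPS = R$2,596,959.36 ÷ 453,000 = R$5.73.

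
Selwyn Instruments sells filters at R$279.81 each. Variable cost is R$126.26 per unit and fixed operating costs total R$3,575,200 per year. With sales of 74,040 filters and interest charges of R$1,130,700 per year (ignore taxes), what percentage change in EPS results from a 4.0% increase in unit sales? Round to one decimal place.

Contribution at this volume is 74,040 × R$153.55 = R$11,368,842.00.
Subtracting fixed costs: EBIT = R$11,368,842.00 − R$3,575,200 = R$7,793,642.00.
After interest of R$1,130,700.00, pre-tax earnings = R$6,662,942.00.
Degree of combined leverage = contribution ÷ (EBIT − I) = R$11,368,842.00 ÷ R$6,662,942.00 = 1.7063.
%ΔEPS = DCL × %ΔSales = 1.7063 × +4.0% = +6.8%.

+6.8%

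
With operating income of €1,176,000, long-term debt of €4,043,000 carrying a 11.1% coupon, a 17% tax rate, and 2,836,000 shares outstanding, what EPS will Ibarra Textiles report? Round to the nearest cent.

Pre-tax income = €1,176,000 − €448,773.00 = €727,227.00.
After tax at 17%: net income = €727,227.00 × 0.83 = €603,598.41.
EPS = €603,598.41 ÷ 2,836,000 = €0.21.

€0.21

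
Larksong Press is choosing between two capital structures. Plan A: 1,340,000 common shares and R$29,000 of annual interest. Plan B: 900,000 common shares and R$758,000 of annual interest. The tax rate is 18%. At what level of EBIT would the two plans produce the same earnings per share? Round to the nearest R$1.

R$2,249,136

At indifference, (EBIT − 29,000)(1 − t)/1,340,000 = (EBIT − 758,000)(1 − t)/900,000.
The (1 − t) factor cancels: (EBIT − 29,000) × 900,000 = (EBIT − 758,000) × 1,340,000.
Solving, EBIT = (758,000·1,340,000 − 29,000·900,000) / (1,340,000 − 900,000) = 989,620,000,000 / 440,000 = 2,249,136.36.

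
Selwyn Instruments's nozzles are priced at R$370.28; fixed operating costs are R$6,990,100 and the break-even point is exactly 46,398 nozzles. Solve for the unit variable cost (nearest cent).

R$219.62

Contribution per unit must be FC / Q = R$6,990,100 / 46,398 = R$150.6552.
Hence VC = price − CM = R$370.28 − R$150.6552 = R$219.62.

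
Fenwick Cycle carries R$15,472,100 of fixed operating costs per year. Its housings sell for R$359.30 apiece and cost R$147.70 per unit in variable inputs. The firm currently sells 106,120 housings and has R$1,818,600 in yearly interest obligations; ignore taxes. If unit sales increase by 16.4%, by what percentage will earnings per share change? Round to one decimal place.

At 106,120 units, contribution = 106,120 × R$211.60 = R$22,454,992.00.
Operating income = contribution − fixed costs = R$22,454,992.00 − R$15,472,100 = R$6,982,892.00.
After interest of R$1,818,600.00, pre-tax earnings = R$5,164,292.00.
DCL = total CM / (EBIT − I) = R$22,454,992.00 / R$5,164,292.00 = 4.3481.
EPS therefore changes by 4.3481 × (+16.4%) = +71.3%.

+71.3%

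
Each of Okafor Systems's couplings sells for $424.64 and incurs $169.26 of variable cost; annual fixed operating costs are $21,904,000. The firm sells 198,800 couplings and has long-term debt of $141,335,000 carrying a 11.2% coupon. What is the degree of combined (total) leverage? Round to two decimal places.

At 198,800 units, contribution = 198,800 × $255.38 = $50,769,544.00.
Subtracting fixed costs: EBIT = $50,769,544.00 − $21,904,000 = $28,865,544.00. Interest = $15,829,520.00.
DOL = $50,769,544.00 ÷ $28,865,544.00 = 1.7588; DFL = $28,865,544.00 ÷ $13,036,024.00 = 2.2143.
DCL = DOL × DFL = 1.7588 × 2.2143 = 3.8945.

3.89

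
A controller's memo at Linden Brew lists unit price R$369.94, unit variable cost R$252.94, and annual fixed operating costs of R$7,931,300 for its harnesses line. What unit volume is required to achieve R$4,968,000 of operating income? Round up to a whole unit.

Each unit contributes R$369.94 − R$252.94 = R$117.00.
Need Q such that Q × R$117.00 − R$7,931,300 = R$4,968,000, i.e. Q = R$12,899,300 / R$117.00 = 110,250.43 → 110,251.

110,251 harnesses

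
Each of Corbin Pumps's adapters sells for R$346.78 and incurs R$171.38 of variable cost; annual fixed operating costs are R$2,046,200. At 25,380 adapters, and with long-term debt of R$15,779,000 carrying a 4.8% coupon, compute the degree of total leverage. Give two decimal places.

Contribution at this volume is 25,380 × R$175.40 = R$4,451,652.00.
Operating income = contribution − fixed costs = R$4,451,652.00 − R$2,046,200 = R$2,405,452.00. Interest = R$757,392.00.
DOL = R$4,451,652.00 ÷ R$2,405,452.00 = 1.8507; DFL = R$2,405,452.00 ÷ R$1,648,060.00 = 1.4596.
DCL = DOL × DFL = 1.8507 × 1.4596 = 2.7013.

2.70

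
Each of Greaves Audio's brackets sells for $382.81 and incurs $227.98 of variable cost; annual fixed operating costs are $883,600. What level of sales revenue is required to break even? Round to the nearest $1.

$2,184,660

CM per unit = $382.81 − $227.98 = $154.83; CM ratio = $154.83 / $382.81 = 0.4045.
Break-even sales = FC ÷ CM ratio = $883,600 × $382.81 / $154.83 = $2,184,660.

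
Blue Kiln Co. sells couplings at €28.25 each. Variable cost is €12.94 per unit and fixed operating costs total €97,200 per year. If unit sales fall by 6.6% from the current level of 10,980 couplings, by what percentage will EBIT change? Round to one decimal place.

Total contribution margin = 10,980 × €15.31 = €168,103.80.
EBIT = €168,103.80 − €97,200 = €70,903.80.
DOL = contribution ÷ EBIT = €168,103.80 ÷ €70,903.80 = 2.3709.
%ΔEBIT = DOL × %ΔSales = 2.3709 × -6.6% = -15.6%.

-15.6%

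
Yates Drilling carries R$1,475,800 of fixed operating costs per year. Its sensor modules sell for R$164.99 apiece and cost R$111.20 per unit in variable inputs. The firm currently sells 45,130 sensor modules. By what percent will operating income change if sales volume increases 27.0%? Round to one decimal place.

At 45,130 units, contribution = 45,130 × R$53.79 = R$2,427,542.70.
Subtracting fixed costs: EBIT = R$2,427,542.70 − R$1,475,800 = R$951,742.70.
DOL = contribution ÷ EBIT = R$2,427,542.70 ÷ R$951,742.70 = 2.5506.
%ΔEBIT = DOL × %ΔSales = 2.5506 × +27.0% = +68.9%.

+68.9%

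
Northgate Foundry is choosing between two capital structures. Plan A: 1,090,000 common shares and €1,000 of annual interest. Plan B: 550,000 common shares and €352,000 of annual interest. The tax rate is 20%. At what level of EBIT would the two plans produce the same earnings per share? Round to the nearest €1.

€709,500

Set EPS_A = EPS_B: (EBIT − €1,000)(1 − 0.20) ÷ 1,090,000 = (EBIT − €352,000)(1 − 0.20) ÷ 550,000.
The (1 − t) factor cancels: (EBIT − 1,000) × 550,000 = (EBIT − 352,000) × 1,090,000.
Solving, EBIT = (352,000·1,090,000 − 1,000·550,000) / (1,090,000 − 550,000) = 383,130,000,000 / 540,000 = 709,500.00.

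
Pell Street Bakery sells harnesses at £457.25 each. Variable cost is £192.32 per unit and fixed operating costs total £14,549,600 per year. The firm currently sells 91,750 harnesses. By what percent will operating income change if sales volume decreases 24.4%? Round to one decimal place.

-60.8%

Total contribution margin = 91,750 × £264.93 = £24,307,327.50.
EBIT = £24,307,327.50 − £14,549,600 = £9,757,727.50.
DOL = contribution ÷ EBIT = £24,307,327.50 ÷ £9,757,727.50 = 2.4911.
So EBIT moves 2.4911 × (-24.4%) = -60.8%.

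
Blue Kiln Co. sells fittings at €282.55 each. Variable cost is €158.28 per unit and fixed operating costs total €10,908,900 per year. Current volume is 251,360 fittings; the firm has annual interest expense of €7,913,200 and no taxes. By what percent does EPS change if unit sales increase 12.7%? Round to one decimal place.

+32.0%

Total contribution margin = 251,360 × €124.27 = €31,236,507.20.
Operating income = contribution − fixed costs = €31,236,507.20 − €10,908,900 = €20,327,607.20.
Interest = €7,913,200.00, so EBIT − I = €12,414,407.20.
Degree of combined leverage = contribution ÷ (EBIT − I) = €31,236,507.20 ÷ €12,414,407.20 = 2.5161.
EPS therefore changes by 2.5161 × (+12.7%) = +32.0%.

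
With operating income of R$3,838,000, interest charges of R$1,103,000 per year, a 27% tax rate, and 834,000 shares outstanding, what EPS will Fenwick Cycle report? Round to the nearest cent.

Interest = R$1,103,000.00, so EBT = R$3,838,000 − R$1,103,000.00 = R$2,735,000.00.
Net income = R$2,735,000.00 × (1 − 0.27) = R$1,996,550.00.
Per share: R$1,996,550.00 / 834,000 shares = R$2.39.

R$2.39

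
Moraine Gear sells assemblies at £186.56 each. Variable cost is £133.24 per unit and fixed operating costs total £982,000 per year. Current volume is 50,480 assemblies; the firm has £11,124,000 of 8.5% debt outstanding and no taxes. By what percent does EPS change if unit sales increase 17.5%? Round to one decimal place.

+61.6%

At 50,480 units, contribution = 50,480 × £53.32 = £2,691,593.60.
Subtracting fixed costs: EBIT = £2,691,593.60 − £982,000 = £1,709,593.60.
Interest = £945,540.00, so EBIT − I = £764,053.60.
Degree of combined leverage = contribution ÷ (EBIT − I) = £2,691,593.60 ÷ £764,053.60 = 3.5228.
%ΔEPS = DCL × %ΔSales = 3.5228 × +17.5% = +61.6%.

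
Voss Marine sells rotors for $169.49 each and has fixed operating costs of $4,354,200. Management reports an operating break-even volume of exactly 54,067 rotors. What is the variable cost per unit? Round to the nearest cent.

At break-even, FC = Q × (P − VC), so P − VC = $4,354,200 ÷ 54,067 = $80.5334.
Hence VC = price − CM = $169.49 − $80.5334 = $88.96.

$88.96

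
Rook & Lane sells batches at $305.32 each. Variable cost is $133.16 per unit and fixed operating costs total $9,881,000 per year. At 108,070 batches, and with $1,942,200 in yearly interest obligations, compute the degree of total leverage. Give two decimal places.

At 108,070 units, contribution = 108,070 × $172.16 = $18,605,331.20.
EBIT = $18,605,331.20 − $9,881,000 = $8,724,331.20. Interest = $1,942,200.00.
DOL = $18,605,331.20 ÷ $8,724,331.20 = 2.1326; DFL = $8,724,331.20 ÷ $6,782,131.20 = 1.2864.
Combined leverage = 2.1326 × 1.2864 = 2.7434.

2.74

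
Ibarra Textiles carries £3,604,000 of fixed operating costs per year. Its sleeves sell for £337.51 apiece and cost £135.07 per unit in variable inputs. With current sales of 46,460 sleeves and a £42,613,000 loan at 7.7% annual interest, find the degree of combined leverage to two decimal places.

3.73

Contribution at this volume is 46,460 × £202.44 = £9,405,362.40.
EBIT = £9,405,362.40 − £3,604,000 = £5,801,362.40. Interest = £3,281,201.00, so EBIT − I = £2,520,161.40.
Degree of total leverage = total CM / (EBIT − interest) = £9,405,362.40 / £2,520,161.40 = 3.7320.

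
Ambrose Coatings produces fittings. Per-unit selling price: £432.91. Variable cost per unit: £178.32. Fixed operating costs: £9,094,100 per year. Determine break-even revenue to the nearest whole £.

Contribution margin per unit = £432.91 − £178.32 = £254.59, a CM ratio of £254.59 ÷ £432.91 = 0.5881.
Break-even revenue = fixed costs × price ÷ CM = £9,094,100 × £432.91 ÷ £254.59 = £15,463,792.

£15,463,792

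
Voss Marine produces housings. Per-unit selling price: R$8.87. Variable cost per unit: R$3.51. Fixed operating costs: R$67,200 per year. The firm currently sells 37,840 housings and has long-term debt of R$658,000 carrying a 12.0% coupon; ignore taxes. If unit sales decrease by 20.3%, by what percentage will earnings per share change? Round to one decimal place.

-72.7%

Total contribution margin = 37,840 × R$5.36 = R$202,822.40.
Subtracting fixed costs: EBIT = R$202,822.40 − R$67,200 = R$135,622.40.
Interest = R$78,960.00, so EBIT − I = R$56,662.40.
Degree of combined leverage = contribution ÷ (EBIT − I) = R$202,822.40 ÷ R$56,662.40 = 3.5795.
EPS therefore changes by 3.5795 × (-20.3%) = -72.7%.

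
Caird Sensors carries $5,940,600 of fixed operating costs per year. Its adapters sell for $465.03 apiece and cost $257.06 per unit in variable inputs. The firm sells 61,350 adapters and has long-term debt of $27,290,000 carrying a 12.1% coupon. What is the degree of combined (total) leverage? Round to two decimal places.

At 61,350 units, contribution = 61,350 × $207.97 = $12,758,959.50.
Operating income = contribution − fixed costs = $12,758,959.50 − $5,940,600 = $6,818,359.50. Interest = $3,302,090.00.
DOL = $12,758,959.50 ÷ $6,818,359.50 = 1.8713; DFL = $6,818,359.50 ÷ $3,516,269.50 = 1.9391.
Combined leverage = 1.8713 × 1.9391 = 3.6286.

3.63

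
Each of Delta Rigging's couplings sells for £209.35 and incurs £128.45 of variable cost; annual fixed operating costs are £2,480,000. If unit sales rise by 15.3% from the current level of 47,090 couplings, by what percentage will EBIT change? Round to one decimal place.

Contribution at this volume is 47,090 × £80.90 = £3,809,581.00.
EBIT = £3,809,581.00 − £2,480,000 = £1,329,581.00.
Degree of operating leverage = £3,809,581.00 / £1,329,581.00 = 2.8652.
So EBIT moves 2.8652 × (+15.3%) = +43.8%.

+43.8%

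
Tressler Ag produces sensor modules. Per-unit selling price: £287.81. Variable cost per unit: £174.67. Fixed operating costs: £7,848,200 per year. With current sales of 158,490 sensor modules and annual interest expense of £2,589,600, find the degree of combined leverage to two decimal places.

2.39

Contribution at this volume is 158,490 × £113.14 = £17,931,558.60.
Subtracting fixed costs: EBIT = £17,931,558.60 − £7,848,200 = £10,083,358.60. Interest = £2,589,600.00, so EBIT − I = £7,493,758.60.
DCL = contribution ÷ (EBIT − I) = £17,931,558.60 ÷ £7,493,758.60 = 2.3929.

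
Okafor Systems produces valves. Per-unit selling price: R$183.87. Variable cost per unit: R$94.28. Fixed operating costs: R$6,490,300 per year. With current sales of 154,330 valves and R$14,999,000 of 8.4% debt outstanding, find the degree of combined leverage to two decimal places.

2.28

Total contribution margin = 154,330 × R$89.59 = R$13,826,424.70.
EBIT = R$13,826,424.70 − R$6,490,300 = R$7,336,124.70. Interest = R$1,259,916.00, so EBIT − I = R$6,076,208.70.
Degree of total leverage = total CM / (EBIT − interest) = R$13,826,424.70 / R$6,076,208.70 = 2.2755.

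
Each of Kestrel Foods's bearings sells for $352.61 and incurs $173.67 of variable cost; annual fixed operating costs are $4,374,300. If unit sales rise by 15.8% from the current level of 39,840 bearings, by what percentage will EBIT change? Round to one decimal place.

+40.9%

At 39,840 units, contribution = 39,840 × $178.94 = $7,128,969.60.
EBIT = $7,128,969.60 − $4,374,300 = $2,754,669.60.
So DOL = total CM / EBIT = $7,128,969.60 / $2,754,669.60 = 2.5880.
%ΔEBIT = DOL × %ΔSales = 2.5880 × +15.8% = +40.9%.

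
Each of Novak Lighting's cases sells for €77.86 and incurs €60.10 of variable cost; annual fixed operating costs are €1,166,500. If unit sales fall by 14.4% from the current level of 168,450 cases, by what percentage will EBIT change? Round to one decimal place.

-23.6%

At 168,450 units, contribution = 168,450 × €17.76 = €2,991,672.00.
Operating income = contribution − fixed costs = €2,991,672.00 − €1,166,500 = €1,825,172.00.
Degree of operating leverage = €2,991,672.00 / €1,825,172.00 = 1.6391.
%ΔEBIT = DOL × %ΔSales = 1.6391 × -14.4% = -23.6%.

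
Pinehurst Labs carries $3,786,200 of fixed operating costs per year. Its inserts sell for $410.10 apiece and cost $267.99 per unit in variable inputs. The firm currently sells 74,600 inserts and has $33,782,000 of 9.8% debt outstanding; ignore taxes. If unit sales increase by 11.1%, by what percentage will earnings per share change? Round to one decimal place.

Contribution at this volume is 74,600 × $142.11 = $10,601,406.00.
EBIT = $10,601,406.00 − $3,786,200 = $6,815,206.00.
Interest = $3,310,636.00, so EBIT − I = $3,504,570.00.
DCL = total CM / (EBIT − I) = $10,601,406.00 / $3,504,570.00 = 3.0250.
%ΔEPS = DCL × %ΔSales = 3.0250 × +11.1% = +33.6%.

+33.6%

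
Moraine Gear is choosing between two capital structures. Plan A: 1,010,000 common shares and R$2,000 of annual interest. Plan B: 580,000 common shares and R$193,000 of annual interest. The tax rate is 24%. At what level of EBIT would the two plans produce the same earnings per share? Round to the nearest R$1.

Set EPS_A = EPS_B: (EBIT − R$2,000)(1 − 0.24) ÷ 1,010,000 = (EBIT − R$193,000)(1 − 0.24) ÷ 580,000.
The (1 − t) factor cancels: (EBIT − 2,000) × 580,000 = (EBIT − 193,000) × 1,010,000.
EBIT × (1,010,000 − 580,000) = 193,000 × 1,010,000 − 2,000 × 580,000 = 193,770,000,000, so EBIT = 193,770,000,000 ÷ 430,000 = 450,627.91.

R$450,628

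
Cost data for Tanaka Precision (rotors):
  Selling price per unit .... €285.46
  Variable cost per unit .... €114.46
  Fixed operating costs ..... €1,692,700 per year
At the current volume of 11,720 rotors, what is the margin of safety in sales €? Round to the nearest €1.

€519,871

Contribution margin per unit = €285.46 − €114.46 = €171.00. Break-even units = €1,692,700 ÷ €171.00 = 9,898.83; break-even revenue = 9,898.83 × €285.46 = €2,825,720.13.
Current sales = 11,720 × €285.46 = €3,345,591.20.
Margin of safety = €3,345,591.20 − €2,825,720.13 = €519,871.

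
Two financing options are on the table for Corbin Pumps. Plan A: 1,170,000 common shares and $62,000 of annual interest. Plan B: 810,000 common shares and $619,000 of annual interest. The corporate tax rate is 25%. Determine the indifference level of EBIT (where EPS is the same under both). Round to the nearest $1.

Set EPS_A = EPS_B: (EBIT − $62,000)(1 − 0.25) ÷ 1,170,000 = (EBIT − $619,000)(1 − 0.25) ÷ 810,000.
The (1 − t) factor cancels: (EBIT − 62,000) × 810,000 = (EBIT − 619,000) × 1,170,000.
Solving, EBIT = (619,000·1,170,000 − 62,000·810,000) / (1,170,000 − 810,000) = 674,010,000,000 / 360,000 = 1,872,250.00.

$1,872,250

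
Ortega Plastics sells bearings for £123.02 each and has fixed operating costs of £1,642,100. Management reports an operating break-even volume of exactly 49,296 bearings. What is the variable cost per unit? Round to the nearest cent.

At break-even, FC = Q × (P − VC), so P − VC = £1,642,100 ÷ 49,296 = £33.3110.
Variable cost per unit = £123.02 − £33.3110 = £89.71.

£89.71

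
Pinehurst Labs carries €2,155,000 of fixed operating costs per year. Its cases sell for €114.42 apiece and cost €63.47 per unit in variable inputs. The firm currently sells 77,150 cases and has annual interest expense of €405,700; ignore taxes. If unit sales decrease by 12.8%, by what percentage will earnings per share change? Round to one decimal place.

At 77,150 units, contribution = 77,150 × €50.95 = €3,930,792.50.
Subtracting fixed costs: EBIT = €3,930,792.50 − €2,155,000 = €1,775,792.50.
Interest = €405,700.00, so EBIT − I = €1,370,092.50.
Degree of combined leverage = contribution ÷ (EBIT − I) = €3,930,792.50 ÷ €1,370,092.50 = 2.8690.
EPS therefore changes by 2.8690 × (-12.8%) = -36.7%.

-36.7%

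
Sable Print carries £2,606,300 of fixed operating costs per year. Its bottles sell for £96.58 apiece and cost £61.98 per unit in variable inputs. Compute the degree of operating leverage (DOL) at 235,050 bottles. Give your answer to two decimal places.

1.47

At 235,050 units, contribution = 235,050 × £34.60 = £8,132,730.00.
Operating income = contribution − fixed costs = £8,132,730.00 − £2,606,300 = £5,526,430.00.
So DOL = total CM / EBIT = £8,132,730.00 / £5,526,430.00 = 1.4716.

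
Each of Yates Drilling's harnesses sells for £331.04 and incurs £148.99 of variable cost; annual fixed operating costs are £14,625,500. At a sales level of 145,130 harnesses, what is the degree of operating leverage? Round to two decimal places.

Total contribution margin = 145,130 × £182.05 = £26,420,916.50.
Subtracting fixed costs: EBIT = £26,420,916.50 − £14,625,500 = £11,795,416.50.
DOL = contribution ÷ EBIT = £26,420,916.50 ÷ £11,795,416.50 = 2.2399.

2.24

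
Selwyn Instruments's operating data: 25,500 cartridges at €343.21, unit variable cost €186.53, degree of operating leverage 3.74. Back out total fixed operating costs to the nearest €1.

€2,927,067

Contribution at this volume is 25,500 × €156.68 = €3,995,340.00.
Since DOL = CM ÷ EBIT, EBIT = €3,995,340.00 ÷ 3.74 = €1,068,272.73.
Fixed costs = CM − EBIT = €3,995,340.00 − €1,068,272.73 = €2,927,067.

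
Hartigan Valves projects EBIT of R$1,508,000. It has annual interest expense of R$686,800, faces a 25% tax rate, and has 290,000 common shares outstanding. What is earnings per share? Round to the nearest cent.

Interest = R$686,800.00, so EBT = R$1,508,000 − R$686,800.00 = R$821,200.00.
Net income = R$821,200.00 × (1 − 0.25) = R$615,900.00.
Per share: R$615,900.00 / 290,000 shares = R$2.12.

R$2.12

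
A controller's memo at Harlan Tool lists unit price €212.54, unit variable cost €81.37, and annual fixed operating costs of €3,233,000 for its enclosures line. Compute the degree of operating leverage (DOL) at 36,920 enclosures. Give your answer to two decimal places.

Total contribution margin = 36,920 × €131.17 = €4,842,796.40.
EBIT = €4,842,796.40 − €3,233,000 = €1,609,796.40.
Degree of operating leverage = €4,842,796.40 / €1,609,796.40 = 3.0083.

3.01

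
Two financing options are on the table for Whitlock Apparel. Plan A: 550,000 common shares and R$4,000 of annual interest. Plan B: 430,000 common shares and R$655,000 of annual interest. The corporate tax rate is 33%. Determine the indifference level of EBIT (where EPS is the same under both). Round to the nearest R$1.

At indifference, (EBIT − 4,000)(1 − t)/550,000 = (EBIT − 655,000)(1 − t)/430,000.
Cancelling (1 − t) and cross-multiplying: 430,000·(EBIT − 4,000) = 550,000·(EBIT − 655,000).
EBIT × (550,000 − 430,000) = 655,000 × 550,000 − 4,000 × 430,000 = 358,530,000,000, so EBIT = 358,530,000,000 ÷ 120,000 = 2,987,750.00.

R$2,987,750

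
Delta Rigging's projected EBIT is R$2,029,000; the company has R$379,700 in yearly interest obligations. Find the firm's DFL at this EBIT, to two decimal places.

Interest = R$379,700.00.
Degree of financial leverage = EBIT / (EBIT − interest) = R$2,029,000 / R$1,649,300.00 = 1.2302.

1.23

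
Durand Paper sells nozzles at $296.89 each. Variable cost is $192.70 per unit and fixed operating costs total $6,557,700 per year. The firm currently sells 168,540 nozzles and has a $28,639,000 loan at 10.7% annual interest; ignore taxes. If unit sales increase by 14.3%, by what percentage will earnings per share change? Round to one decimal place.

Total contribution margin = 168,540 × $104.19 = $17,560,182.60.
Subtracting fixed costs: EBIT = $17,560,182.60 − $6,557,700 = $11,002,482.60.
After interest of $3,064,373.00, pre-tax earnings = $7,938,109.60.
Degree of combined leverage = contribution ÷ (EBIT − I) = $17,560,182.60 ÷ $7,938,109.60 = 2.2121.
%ΔEPS = DCL × %ΔSales = 2.2121 × +14.3% = +31.6%.

+31.6%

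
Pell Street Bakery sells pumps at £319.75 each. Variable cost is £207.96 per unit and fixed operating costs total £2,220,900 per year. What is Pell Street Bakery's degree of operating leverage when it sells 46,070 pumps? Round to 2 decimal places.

Total contribution margin = 46,070 × £111.79 = £5,150,165.30.
EBIT = £5,150,165.30 − £2,220,900 = £2,929,265.30.
So DOL = total CM / EBIT = £5,150,165.30 / £2,929,265.30 = 1.7582.

1.76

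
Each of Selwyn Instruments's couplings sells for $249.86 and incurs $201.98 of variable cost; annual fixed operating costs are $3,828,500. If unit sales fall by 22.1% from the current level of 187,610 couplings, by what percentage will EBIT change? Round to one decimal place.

Total contribution margin = 187,610 × $47.88 = $8,982,766.80.
Operating income = contribution − fixed costs = $8,982,766.80 − $3,828,500 = $5,154,266.80.
So DOL = total CM / EBIT = $8,982,766.80 / $5,154,266.80 = 1.7428.
%ΔEBIT = DOL × %ΔSales = 1.7428 × -22.1% = -38.5%.

-38.5%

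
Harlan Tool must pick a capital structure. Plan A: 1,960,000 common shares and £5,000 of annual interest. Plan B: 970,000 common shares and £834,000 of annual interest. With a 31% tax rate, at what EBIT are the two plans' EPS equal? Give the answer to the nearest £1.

Set EPS_A = EPS_B: (EBIT − £5,000)(1 − 0.31) ÷ 1,960,000 = (EBIT − £834,000)(1 − 0.31) ÷ 970,000.
The (1 − t) factor cancels: (EBIT − 5,000) × 970,000 = (EBIT − 834,000) × 1,960,000.
Solving, EBIT = (834,000·1,960,000 − 5,000·970,000) / (1,960,000 − 970,000) = 1,629,790,000,000 / 990,000 = 1,646,252.53.

£1,646,253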